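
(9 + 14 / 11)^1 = 10.27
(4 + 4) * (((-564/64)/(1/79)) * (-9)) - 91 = 100069/2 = 50034.50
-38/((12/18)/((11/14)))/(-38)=33/28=1.18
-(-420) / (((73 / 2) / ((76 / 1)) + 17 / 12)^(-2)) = 26187875 / 17328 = 1511.30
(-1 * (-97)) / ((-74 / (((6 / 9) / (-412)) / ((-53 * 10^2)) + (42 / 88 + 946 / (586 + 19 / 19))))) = -4285244932279 / 1565045077200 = -2.74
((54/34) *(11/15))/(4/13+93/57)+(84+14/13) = 85.68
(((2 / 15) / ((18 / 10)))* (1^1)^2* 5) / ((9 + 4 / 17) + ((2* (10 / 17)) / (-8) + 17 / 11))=3740 / 107379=0.03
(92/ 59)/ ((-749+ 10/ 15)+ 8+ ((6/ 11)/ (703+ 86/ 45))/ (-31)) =-2985453636/ 1417430696369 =-0.00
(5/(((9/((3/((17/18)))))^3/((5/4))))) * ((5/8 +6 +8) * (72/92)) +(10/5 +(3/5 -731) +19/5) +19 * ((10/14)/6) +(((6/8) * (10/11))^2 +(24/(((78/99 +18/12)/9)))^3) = 16623835660417016473877/19771522018890180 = 840796.96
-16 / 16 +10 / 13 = -3 / 13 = -0.23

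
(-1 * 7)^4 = 2401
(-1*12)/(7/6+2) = -3.79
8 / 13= 0.62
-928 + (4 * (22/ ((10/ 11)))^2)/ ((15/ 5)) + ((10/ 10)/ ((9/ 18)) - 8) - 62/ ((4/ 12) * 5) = -190.35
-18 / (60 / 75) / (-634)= 45 / 1268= 0.04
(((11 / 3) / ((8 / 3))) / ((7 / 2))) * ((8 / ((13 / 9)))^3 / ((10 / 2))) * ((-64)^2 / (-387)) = -467140608 / 3306485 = -141.28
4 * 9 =36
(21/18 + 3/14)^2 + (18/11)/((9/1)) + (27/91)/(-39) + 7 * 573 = 3290000249/819819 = 4013.08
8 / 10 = 4 / 5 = 0.80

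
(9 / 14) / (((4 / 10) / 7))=45 / 4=11.25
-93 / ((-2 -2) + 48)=-93 / 44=-2.11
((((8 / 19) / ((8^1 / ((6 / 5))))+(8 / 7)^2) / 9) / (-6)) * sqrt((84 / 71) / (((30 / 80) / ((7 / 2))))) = -12748 * sqrt(71) / 1274805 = -0.08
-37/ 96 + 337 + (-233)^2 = 5244059/ 96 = 54625.61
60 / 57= 1.05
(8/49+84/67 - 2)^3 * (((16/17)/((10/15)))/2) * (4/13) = -336563517312/7819967027327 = -0.04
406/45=9.02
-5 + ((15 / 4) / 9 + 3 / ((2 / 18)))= 269 / 12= 22.42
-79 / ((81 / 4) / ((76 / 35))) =-24016 / 2835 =-8.47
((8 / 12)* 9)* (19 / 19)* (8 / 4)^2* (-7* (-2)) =336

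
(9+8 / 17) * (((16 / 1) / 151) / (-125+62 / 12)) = -15456 / 1845673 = -0.01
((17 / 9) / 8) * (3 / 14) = 17 / 336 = 0.05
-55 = -55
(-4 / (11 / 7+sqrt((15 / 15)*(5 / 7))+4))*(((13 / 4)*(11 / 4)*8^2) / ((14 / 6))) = -133848 / 743+3432*sqrt(35) / 743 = -152.82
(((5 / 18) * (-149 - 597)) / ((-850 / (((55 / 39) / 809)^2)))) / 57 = 225665 / 17362911012642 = 0.00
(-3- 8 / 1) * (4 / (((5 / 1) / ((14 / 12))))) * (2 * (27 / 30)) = -462 / 25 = -18.48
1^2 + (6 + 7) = 14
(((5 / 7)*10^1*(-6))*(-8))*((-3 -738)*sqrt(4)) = -3556800 / 7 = -508114.29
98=98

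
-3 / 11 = -0.27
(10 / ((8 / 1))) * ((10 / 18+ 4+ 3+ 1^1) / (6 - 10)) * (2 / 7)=-55 / 72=-0.76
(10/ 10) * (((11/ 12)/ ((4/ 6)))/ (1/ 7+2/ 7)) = 77/ 24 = 3.21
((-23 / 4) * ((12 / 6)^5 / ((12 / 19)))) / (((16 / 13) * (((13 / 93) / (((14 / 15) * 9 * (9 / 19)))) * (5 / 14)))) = -943299 / 50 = -18865.98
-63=-63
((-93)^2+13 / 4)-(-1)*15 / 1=34669 / 4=8667.25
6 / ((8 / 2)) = 1.50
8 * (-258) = -2064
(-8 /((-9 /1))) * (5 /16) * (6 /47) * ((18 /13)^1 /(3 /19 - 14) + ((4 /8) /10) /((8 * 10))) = -543781 /154265280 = -0.00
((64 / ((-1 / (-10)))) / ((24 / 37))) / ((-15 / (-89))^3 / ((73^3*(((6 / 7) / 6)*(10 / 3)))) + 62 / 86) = 69811788228406880 / 51009557966553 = 1368.60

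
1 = 1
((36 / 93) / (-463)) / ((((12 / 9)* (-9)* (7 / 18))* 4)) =9 / 200942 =0.00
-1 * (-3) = 3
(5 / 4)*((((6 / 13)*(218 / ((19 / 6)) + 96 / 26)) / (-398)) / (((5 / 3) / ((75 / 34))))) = -3023325 / 21725626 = -0.14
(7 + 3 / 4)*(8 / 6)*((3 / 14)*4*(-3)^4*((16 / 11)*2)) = 160704 / 77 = 2087.06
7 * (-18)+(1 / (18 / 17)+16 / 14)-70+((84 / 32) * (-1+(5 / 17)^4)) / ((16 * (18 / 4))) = -4082098793 / 21047292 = -193.95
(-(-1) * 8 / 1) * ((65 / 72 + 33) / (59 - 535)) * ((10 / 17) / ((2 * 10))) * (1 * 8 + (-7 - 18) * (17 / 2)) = 998369 / 291312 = 3.43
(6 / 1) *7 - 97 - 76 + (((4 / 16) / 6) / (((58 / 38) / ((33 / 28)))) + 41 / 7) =-812719 / 6496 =-125.11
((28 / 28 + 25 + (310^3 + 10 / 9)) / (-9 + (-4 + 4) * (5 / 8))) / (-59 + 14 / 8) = 1072476976 / 18549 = 57818.59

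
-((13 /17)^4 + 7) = -613208 /83521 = -7.34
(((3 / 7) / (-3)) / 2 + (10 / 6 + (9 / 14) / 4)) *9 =885 / 56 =15.80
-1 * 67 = -67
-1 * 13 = -13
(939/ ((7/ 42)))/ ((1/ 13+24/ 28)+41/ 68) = 34863192/ 9511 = 3665.57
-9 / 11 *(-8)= 72 / 11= 6.55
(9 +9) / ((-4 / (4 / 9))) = -2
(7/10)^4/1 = 2401/10000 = 0.24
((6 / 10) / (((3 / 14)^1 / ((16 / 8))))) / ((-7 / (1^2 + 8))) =-36 / 5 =-7.20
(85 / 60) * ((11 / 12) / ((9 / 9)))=187 / 144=1.30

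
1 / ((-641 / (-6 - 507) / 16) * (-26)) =-4104 / 8333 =-0.49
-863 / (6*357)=-863 / 2142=-0.40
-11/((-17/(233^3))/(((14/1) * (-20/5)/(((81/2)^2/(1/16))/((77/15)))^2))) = -5774839768621/329307415650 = -17.54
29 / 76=0.38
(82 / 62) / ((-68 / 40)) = -410 / 527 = -0.78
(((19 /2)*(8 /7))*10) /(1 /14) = 1520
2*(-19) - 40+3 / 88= -6861 / 88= -77.97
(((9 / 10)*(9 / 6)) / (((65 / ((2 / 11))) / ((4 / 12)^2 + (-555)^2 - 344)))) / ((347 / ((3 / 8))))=191709 / 152680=1.26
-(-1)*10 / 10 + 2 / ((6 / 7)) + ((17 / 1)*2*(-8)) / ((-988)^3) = 602768971 / 180830676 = 3.33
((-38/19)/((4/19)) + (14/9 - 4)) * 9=-215/2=-107.50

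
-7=-7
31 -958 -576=-1503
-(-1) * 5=5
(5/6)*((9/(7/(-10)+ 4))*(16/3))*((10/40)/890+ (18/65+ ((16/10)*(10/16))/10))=5290/1157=4.57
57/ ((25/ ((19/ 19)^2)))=57/ 25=2.28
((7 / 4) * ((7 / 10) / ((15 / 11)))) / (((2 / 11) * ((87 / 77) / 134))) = 30587711 / 52200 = 585.97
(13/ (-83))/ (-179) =13/ 14857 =0.00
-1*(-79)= 79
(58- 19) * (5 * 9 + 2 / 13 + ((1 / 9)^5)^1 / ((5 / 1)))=173308828 / 98415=1761.00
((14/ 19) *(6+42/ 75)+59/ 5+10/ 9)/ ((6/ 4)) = 151718/ 12825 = 11.83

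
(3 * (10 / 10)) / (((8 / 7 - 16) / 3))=-63 / 104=-0.61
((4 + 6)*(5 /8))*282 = 3525 /2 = 1762.50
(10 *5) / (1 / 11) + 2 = 552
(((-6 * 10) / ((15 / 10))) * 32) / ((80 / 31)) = -496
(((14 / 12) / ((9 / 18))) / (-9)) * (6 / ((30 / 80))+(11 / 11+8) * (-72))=163.85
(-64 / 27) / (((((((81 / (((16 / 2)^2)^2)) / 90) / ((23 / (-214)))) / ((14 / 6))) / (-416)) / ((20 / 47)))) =-1755735654400 / 3666141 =-478905.65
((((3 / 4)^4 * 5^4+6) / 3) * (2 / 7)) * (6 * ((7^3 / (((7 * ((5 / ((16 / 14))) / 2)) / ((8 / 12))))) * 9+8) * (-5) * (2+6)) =-4642329 / 7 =-663189.86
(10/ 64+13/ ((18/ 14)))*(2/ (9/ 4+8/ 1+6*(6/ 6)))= 2957/ 2340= 1.26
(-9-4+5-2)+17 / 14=-123 / 14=-8.79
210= 210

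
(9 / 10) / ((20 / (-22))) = -0.99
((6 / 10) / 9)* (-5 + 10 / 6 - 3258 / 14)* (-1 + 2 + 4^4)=-4044.28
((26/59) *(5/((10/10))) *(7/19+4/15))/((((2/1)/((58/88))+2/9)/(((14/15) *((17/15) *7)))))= 6687226/2101875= 3.18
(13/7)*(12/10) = 78/35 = 2.23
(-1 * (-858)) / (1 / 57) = 48906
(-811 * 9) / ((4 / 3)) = -5474.25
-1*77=-77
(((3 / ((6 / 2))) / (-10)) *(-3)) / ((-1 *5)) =-3 / 50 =-0.06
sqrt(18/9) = sqrt(2) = 1.41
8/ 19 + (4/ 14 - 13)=-1635/ 133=-12.29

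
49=49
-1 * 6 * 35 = -210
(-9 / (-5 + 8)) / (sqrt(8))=-3 * sqrt(2) / 4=-1.06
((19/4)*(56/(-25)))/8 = -133/100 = -1.33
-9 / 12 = -3 / 4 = -0.75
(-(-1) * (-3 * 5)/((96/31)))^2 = 24025/1024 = 23.46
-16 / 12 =-4 / 3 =-1.33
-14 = -14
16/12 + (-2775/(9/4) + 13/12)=-14771/12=-1230.92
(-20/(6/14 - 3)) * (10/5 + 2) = 280/9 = 31.11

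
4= 4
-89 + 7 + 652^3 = 277167726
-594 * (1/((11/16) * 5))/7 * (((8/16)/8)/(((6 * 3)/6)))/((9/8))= -16/35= -0.46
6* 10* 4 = 240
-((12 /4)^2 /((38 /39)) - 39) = 29.76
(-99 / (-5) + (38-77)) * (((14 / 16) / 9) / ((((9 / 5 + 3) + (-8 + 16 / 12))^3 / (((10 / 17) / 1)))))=1125 / 6664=0.17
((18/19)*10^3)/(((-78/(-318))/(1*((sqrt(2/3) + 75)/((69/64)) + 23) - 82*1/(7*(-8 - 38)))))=6784000*sqrt(6)/5681 + 14256576000/39767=361427.75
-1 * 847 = -847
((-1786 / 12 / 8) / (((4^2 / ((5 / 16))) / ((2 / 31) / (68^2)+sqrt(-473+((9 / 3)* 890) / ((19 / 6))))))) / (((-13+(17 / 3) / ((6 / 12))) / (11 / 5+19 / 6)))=143773 / 8807055360+7567* sqrt(133627) / 122880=22.51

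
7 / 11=0.64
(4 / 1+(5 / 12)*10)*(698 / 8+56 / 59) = 720.29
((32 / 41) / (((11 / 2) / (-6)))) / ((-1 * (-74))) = -0.01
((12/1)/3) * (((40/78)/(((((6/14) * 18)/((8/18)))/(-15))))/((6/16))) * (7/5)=-62720/9477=-6.62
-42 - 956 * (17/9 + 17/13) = -3097.93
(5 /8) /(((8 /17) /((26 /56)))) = 1105 /1792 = 0.62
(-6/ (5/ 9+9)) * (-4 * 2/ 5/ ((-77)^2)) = 216/ 1274735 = 0.00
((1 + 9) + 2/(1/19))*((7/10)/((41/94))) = 15792/205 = 77.03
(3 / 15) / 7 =1 / 35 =0.03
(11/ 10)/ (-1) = -11/ 10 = -1.10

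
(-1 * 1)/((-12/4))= 0.33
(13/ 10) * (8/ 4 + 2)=5.20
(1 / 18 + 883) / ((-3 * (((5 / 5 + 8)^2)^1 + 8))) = -15895 / 4806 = -3.31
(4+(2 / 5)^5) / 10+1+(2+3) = 100016 / 15625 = 6.40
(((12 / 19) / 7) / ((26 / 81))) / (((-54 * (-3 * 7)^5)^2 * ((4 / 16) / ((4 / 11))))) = 8 / 951703968973214457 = 0.00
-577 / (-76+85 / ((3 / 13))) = -1731 / 877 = -1.97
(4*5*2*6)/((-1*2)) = -120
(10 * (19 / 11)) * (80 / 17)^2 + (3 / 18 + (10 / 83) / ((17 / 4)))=605876737 / 1583142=382.71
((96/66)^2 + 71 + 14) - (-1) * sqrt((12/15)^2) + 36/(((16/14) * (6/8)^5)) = 3604423/16335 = 220.66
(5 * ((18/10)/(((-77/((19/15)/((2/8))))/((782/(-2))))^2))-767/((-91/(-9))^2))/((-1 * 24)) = -11465072053/46246200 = -247.91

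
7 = 7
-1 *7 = -7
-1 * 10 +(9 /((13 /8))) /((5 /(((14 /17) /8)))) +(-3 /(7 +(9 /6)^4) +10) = -0.13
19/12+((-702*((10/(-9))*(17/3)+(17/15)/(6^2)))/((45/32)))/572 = 69803/9900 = 7.05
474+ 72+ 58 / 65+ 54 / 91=19162 / 35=547.49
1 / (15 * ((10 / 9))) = 3 / 50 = 0.06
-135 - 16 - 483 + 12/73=-46270/73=-633.84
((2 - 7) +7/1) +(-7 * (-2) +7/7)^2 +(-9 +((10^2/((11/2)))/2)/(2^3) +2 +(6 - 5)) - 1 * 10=4667/22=212.14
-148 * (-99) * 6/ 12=7326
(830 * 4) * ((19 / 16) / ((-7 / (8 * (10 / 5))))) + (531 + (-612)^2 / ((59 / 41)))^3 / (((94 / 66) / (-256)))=-215460371481109700623385672 / 67569691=-3188713286865699898.25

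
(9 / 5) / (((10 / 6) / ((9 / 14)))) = 243 / 350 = 0.69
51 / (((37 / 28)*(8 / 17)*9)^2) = 240737 / 147852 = 1.63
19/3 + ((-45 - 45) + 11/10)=-2477/30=-82.57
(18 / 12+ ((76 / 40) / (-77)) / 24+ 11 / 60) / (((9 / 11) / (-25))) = -51815 / 1008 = -51.40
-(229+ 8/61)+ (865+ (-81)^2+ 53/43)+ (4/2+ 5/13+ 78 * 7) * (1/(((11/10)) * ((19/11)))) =4850506810/647881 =7486.72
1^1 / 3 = 1 / 3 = 0.33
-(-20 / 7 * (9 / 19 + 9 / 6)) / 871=750 / 115843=0.01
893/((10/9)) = 8037/10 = 803.70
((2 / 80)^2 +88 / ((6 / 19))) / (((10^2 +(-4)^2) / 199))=266182997 / 556800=478.06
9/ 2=4.50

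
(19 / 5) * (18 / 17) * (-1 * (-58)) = 19836 / 85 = 233.36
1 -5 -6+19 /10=-81 /10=-8.10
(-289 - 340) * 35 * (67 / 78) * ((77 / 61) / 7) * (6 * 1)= -20460.35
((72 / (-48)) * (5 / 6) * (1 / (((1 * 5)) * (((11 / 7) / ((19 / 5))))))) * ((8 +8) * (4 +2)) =-58.04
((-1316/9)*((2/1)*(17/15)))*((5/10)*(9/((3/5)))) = -22372/9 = -2485.78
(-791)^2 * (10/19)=6256810/19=329305.79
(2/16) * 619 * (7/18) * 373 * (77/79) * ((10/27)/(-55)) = -11313463/153576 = -73.67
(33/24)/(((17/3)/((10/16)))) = 165/1088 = 0.15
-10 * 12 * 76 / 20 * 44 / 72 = -836 / 3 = -278.67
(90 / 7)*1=90 / 7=12.86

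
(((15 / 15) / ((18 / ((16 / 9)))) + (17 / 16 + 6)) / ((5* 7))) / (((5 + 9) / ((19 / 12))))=176339 / 7620480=0.02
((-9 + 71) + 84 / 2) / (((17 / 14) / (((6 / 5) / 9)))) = 2912 / 255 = 11.42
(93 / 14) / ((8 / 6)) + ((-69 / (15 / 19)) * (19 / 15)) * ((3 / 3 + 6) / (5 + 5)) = -1522763 / 21000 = -72.51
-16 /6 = -8 /3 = -2.67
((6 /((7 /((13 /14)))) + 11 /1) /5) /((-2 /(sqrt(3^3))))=-867 * sqrt(3) /245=-6.13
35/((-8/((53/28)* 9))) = -2385/32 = -74.53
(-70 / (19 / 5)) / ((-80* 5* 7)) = 1 / 152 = 0.01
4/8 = 1/2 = 0.50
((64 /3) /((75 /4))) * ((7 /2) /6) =0.66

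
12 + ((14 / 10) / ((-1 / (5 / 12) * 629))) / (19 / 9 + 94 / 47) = 1117083 / 93092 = 12.00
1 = 1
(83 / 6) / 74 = 83 / 444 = 0.19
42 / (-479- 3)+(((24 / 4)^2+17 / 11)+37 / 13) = 1389013 / 34463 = 40.30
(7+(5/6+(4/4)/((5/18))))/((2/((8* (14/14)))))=686/15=45.73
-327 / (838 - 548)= -1.13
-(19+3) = -22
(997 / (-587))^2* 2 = 1988018 / 344569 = 5.77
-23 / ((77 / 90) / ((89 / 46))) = -52.01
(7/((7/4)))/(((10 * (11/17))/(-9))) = -306/55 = -5.56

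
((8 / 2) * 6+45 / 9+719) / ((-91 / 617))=-5071.60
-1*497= -497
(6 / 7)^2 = 36 / 49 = 0.73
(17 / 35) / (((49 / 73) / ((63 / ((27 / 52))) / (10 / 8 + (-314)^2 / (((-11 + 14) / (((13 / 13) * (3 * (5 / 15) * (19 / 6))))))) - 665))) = -441715596851 / 917939785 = -481.20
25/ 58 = 0.43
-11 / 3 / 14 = -11 / 42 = -0.26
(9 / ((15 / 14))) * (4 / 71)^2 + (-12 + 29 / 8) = -1683359 / 201640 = -8.35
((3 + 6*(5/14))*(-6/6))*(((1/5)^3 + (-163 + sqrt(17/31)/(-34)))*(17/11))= 1295.64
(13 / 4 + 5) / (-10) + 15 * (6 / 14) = 1569 / 280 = 5.60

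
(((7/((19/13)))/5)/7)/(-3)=-13/285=-0.05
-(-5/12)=5/12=0.42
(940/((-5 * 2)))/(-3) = 94/3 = 31.33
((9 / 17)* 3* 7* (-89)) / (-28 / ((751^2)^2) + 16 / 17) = -5350711790104821 / 5089554047540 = -1051.31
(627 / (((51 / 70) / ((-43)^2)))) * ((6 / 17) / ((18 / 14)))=378712180 / 867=436807.59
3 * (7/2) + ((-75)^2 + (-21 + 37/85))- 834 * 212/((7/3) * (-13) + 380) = 911139331/178330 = 5109.29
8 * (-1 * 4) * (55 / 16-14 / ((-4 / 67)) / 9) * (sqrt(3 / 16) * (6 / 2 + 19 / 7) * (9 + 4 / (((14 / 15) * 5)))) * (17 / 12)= -32610.02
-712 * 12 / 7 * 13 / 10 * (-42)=333216 / 5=66643.20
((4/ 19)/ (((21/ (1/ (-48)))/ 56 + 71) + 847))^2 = 1/ 18275625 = 0.00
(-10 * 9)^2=8100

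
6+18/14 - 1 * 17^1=-68/7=-9.71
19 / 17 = 1.12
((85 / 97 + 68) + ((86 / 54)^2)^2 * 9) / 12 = 363065033 / 34366518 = 10.56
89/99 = 0.90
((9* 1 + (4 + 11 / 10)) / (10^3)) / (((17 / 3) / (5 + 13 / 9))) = 1363 / 85000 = 0.02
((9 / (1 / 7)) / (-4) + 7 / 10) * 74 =-11137 / 10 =-1113.70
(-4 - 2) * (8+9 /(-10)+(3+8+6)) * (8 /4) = -1446 /5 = -289.20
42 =42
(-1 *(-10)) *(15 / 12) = 25 / 2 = 12.50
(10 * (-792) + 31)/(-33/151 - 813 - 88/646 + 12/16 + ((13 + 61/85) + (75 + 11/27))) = 207775906380/19054589023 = 10.90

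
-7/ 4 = -1.75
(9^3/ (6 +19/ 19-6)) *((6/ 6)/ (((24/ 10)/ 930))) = 564975/ 2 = 282487.50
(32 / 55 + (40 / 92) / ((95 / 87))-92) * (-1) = 2187666 / 24035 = 91.02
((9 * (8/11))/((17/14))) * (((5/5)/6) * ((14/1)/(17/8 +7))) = 18816/13651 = 1.38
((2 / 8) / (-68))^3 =-1 / 20123648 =-0.00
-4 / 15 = -0.27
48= 48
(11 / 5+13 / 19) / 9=274 / 855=0.32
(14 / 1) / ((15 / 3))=14 / 5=2.80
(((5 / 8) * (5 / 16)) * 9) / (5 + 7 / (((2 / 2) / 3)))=225 / 3328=0.07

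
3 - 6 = -3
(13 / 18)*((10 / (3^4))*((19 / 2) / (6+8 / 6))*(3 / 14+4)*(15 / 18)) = 364325 / 898128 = 0.41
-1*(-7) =7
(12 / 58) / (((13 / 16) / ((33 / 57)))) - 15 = -106389 / 7163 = -14.85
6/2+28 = 31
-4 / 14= -2 / 7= -0.29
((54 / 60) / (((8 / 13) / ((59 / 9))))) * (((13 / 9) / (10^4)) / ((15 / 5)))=9971 / 21600000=0.00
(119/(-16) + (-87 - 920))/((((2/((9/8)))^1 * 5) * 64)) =-146079/81920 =-1.78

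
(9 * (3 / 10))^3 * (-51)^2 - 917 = 50278483 / 1000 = 50278.48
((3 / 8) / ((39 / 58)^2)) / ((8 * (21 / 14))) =0.07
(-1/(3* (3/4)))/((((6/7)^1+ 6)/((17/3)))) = -119/324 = -0.37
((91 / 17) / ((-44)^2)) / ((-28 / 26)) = -169 / 65824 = -0.00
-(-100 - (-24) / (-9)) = 308 / 3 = 102.67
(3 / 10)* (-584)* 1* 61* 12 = -641232 / 5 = -128246.40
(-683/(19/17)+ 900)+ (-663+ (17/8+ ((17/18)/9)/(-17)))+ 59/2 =-4216693/12312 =-342.49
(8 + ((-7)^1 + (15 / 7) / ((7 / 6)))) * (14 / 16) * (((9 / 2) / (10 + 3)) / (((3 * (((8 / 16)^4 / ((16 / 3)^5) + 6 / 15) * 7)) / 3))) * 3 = 19676528640 / 21374947139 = 0.92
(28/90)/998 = 7/22455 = 0.00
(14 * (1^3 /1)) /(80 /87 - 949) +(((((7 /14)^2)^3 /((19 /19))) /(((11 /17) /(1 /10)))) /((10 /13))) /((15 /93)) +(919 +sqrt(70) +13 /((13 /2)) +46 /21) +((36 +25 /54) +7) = sqrt(70) +5304467909261237 /5487429024000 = 975.02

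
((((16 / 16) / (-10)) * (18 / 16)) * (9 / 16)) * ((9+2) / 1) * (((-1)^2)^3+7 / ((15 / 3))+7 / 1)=-6.54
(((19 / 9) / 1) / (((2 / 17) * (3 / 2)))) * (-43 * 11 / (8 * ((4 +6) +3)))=-54.41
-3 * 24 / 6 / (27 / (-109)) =436 / 9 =48.44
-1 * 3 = -3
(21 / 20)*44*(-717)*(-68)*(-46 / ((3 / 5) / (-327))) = 56470856904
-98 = -98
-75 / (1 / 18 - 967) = 270 / 3481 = 0.08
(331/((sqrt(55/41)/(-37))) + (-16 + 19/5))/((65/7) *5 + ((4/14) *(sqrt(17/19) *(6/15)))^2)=-57009785 *sqrt(2255)/11889867 - 283955/1080897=-227.95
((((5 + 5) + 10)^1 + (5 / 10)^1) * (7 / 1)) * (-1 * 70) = -10045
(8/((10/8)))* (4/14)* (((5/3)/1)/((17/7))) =1.25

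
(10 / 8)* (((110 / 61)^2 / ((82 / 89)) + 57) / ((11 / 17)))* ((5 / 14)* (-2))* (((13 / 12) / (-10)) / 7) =10204041835 / 7894116384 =1.29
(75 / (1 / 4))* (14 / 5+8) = 3240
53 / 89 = 0.60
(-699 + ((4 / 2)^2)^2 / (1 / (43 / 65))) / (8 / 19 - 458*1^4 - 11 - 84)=850193 / 682435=1.25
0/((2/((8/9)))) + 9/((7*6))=3/14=0.21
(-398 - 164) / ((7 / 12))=-6744 / 7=-963.43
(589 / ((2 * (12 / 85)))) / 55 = 37.93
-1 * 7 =-7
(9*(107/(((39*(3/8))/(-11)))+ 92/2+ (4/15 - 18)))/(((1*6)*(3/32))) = -488704/585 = -835.39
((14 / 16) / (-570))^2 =49 / 20793600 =0.00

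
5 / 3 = 1.67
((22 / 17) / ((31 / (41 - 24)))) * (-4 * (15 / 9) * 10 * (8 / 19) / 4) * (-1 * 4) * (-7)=-246400 / 1767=-139.45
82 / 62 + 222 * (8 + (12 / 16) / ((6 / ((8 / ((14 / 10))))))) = 420089 / 217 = 1935.89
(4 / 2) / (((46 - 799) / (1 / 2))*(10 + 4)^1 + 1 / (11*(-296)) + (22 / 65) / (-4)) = -423280 / 4462235733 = -0.00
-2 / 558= -1 / 279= -0.00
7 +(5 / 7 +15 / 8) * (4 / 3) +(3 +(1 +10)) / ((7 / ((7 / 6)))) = 179 / 14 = 12.79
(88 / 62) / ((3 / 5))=220 / 93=2.37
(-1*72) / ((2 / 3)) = -108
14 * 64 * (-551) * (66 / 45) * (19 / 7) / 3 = -655126.76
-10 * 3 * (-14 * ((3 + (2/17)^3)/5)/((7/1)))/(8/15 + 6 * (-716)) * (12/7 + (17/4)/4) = -0.02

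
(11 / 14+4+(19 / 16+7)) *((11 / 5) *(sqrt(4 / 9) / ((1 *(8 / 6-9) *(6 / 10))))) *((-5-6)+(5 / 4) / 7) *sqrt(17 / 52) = 1614283 *sqrt(221) / 937664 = 25.59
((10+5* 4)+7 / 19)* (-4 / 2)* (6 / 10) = -3462 / 95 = -36.44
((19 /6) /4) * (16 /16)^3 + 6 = 163 /24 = 6.79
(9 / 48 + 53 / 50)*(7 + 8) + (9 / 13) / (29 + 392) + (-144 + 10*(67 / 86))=-2212095437 / 18827120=-117.50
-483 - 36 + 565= 46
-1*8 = -8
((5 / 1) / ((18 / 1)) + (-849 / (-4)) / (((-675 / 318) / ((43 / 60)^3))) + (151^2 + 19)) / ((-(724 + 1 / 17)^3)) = -3626700323252891 / 60424536155979600000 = -0.00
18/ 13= 1.38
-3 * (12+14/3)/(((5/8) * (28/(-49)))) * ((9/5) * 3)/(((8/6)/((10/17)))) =5670/17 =333.53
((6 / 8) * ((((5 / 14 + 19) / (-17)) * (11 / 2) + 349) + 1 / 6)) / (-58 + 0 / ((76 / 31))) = -4.43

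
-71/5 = -14.20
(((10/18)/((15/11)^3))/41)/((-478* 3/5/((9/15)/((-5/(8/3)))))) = 5324/892933875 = 0.00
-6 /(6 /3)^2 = -3 /2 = -1.50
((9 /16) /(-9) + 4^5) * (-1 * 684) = -2801493 /4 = -700373.25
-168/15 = -56/5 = -11.20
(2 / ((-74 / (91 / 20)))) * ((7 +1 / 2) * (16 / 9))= -182 / 111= -1.64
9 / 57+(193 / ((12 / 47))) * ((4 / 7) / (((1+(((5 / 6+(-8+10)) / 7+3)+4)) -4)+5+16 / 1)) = 347899 / 20273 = 17.16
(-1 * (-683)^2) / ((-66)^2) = -466489 / 4356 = -107.09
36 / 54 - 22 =-64 / 3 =-21.33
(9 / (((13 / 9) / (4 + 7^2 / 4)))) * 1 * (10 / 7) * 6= 6075 / 7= 867.86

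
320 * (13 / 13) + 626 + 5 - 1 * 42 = 909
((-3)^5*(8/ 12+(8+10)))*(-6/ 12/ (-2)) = -1134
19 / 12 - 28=-317 / 12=-26.42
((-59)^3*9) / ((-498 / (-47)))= -28958439 / 166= -174448.43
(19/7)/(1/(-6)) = -114/7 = -16.29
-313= -313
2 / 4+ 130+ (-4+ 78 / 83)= 21155 / 166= 127.44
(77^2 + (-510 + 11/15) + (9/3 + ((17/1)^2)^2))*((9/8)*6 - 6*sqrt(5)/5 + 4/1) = 14342177/15 - 2668312*sqrt(5)/25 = 717484.05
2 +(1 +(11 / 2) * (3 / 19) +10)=527 / 38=13.87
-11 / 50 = -0.22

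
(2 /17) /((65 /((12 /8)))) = 3 /1105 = 0.00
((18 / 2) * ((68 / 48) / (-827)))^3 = -132651 / 36198994112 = -0.00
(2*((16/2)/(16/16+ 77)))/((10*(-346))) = -2/33735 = -0.00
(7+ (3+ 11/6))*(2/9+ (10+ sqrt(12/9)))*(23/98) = 1633*sqrt(3)/882+ 37559/1323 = 31.60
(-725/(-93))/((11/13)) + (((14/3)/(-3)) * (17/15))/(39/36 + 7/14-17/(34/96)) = 9.25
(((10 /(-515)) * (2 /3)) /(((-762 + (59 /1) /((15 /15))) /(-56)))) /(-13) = 224 /2823951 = 0.00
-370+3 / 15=-1849 / 5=-369.80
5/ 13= 0.38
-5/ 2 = -2.50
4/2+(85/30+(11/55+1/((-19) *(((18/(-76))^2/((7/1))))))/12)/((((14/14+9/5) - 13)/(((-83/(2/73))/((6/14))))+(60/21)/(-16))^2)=413593046612066/5485813209243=75.39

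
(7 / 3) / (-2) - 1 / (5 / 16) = -131 / 30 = -4.37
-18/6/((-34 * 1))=3/34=0.09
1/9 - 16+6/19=-2663/171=-15.57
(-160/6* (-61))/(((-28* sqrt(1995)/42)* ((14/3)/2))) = -488* sqrt(1995)/931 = -23.41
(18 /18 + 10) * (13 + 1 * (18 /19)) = 2915 /19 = 153.42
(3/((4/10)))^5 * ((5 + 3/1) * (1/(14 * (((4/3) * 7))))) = 2278125/1568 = 1452.89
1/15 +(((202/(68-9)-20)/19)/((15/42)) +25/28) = -139673/94164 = -1.48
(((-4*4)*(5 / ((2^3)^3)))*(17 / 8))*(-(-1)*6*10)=-1275 / 64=-19.92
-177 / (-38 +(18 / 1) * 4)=-177 / 34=-5.21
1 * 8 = 8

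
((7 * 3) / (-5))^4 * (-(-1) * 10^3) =1555848 / 5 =311169.60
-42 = -42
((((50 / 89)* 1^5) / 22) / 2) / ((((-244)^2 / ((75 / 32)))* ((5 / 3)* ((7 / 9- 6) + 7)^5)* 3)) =22143375 / 3911490067234816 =0.00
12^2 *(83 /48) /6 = 83 /2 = 41.50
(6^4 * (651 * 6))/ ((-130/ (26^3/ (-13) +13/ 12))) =263022228/ 5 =52604445.60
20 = 20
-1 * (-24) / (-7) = -3.43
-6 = -6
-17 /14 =-1.21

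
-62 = -62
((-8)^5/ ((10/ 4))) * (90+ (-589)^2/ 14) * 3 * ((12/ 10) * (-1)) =205365510144/ 175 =1173517200.82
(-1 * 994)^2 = 988036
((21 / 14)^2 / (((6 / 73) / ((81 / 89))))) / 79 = 17739 / 56248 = 0.32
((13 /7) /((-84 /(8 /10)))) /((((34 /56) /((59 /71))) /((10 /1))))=-6136 /25347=-0.24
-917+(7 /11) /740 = -7464373 /8140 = -917.00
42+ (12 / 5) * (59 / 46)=5184 / 115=45.08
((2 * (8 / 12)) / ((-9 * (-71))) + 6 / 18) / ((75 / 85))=0.38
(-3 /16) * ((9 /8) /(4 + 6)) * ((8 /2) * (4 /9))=-3 /80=-0.04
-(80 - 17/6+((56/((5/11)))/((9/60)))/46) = -4371/46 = -95.02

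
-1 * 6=-6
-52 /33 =-1.58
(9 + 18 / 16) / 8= 1.27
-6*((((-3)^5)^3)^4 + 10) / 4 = -127173474825648610542883299633 / 2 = -63586737412824305271441650000.00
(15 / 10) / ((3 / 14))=7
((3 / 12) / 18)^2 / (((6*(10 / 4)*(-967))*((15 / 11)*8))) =-11 / 9023270400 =-0.00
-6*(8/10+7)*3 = -702/5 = -140.40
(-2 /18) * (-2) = 2 /9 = 0.22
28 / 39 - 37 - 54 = -3521 / 39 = -90.28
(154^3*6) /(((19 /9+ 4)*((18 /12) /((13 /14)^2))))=10306296 /5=2061259.20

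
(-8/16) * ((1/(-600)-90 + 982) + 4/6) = -178533/400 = -446.33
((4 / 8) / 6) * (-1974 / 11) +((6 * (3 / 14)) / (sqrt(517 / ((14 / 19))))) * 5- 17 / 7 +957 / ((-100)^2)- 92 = -84151311 / 770000 +45 * sqrt(137522) / 68761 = -109.04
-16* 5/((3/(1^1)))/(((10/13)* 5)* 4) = -26/15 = -1.73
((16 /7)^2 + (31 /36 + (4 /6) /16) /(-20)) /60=73091 /846720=0.09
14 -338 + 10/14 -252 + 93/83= -333590/581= -574.17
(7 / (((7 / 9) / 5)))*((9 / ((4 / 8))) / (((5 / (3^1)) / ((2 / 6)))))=162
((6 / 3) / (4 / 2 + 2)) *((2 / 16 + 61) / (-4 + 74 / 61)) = -29829 / 2720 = -10.97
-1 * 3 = -3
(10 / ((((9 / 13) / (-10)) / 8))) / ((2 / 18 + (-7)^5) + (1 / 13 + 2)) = 135200 / 1966163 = 0.07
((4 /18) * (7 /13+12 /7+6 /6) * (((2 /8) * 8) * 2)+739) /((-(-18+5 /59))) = 35848931 /865683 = 41.41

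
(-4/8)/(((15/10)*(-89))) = 1/267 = 0.00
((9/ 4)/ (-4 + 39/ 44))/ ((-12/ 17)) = 1.02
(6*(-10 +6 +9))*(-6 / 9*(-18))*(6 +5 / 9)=2360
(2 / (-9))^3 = -8 / 729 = -0.01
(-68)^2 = 4624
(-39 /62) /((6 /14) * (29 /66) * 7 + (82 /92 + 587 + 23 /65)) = -641355 /601112878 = -0.00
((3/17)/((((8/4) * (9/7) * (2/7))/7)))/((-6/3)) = -343/408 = -0.84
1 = 1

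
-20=-20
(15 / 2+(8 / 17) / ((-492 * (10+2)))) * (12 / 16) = 47047 / 8364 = 5.62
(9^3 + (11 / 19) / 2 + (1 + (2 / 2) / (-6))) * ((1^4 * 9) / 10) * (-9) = -1123659 / 190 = -5913.99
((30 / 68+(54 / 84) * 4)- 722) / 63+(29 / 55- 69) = -65878949 / 824670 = -79.89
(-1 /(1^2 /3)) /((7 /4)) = -12 /7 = -1.71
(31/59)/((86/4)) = 62/2537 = 0.02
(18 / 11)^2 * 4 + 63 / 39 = 19389 / 1573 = 12.33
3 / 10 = 0.30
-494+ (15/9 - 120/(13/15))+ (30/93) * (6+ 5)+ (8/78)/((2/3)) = -758155/1209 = -627.09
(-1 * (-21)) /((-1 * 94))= -21 /94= -0.22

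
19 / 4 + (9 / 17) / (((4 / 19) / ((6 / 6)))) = 247 / 34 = 7.26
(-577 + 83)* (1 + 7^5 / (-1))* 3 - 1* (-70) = 24906562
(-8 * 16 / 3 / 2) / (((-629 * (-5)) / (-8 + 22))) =-896 / 9435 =-0.09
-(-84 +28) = 56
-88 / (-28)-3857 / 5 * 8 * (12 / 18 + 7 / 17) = -2374790 / 357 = -6652.07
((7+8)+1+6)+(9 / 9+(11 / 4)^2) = 489 / 16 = 30.56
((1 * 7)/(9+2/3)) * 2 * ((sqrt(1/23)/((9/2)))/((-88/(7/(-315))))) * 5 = 0.00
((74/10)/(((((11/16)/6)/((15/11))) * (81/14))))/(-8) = -2072/1089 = -1.90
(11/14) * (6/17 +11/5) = 341/170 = 2.01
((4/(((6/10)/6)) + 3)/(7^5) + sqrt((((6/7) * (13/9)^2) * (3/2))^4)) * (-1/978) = -4899953/665708463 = -0.01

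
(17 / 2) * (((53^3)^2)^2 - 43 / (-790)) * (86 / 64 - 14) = -534406173817594412803178241 / 10112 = -52848711809493118354744.68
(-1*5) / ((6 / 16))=-40 / 3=-13.33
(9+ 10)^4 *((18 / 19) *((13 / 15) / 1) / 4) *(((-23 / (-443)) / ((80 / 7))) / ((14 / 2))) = 6152523 / 354400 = 17.36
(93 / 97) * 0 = 0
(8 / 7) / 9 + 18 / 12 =205 / 126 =1.63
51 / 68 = 3 / 4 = 0.75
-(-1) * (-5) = -5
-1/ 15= -0.07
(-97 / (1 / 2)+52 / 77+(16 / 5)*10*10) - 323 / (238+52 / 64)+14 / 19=704688900 / 5590123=126.06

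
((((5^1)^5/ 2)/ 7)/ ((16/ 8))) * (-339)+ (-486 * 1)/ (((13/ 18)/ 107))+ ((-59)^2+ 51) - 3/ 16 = -154781213/ 1456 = -106305.78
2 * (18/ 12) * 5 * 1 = 15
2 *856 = 1712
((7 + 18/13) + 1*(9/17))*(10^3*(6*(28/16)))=20685000/221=93597.29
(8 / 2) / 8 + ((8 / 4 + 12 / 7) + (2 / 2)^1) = 73 / 14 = 5.21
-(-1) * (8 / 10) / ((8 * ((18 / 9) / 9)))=9 / 20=0.45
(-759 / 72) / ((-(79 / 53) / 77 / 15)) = 5162465 / 632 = 8168.46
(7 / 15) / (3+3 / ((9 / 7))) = 7 / 80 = 0.09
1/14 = 0.07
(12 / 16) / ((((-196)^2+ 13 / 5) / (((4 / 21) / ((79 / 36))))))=0.00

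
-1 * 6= -6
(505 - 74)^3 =80062991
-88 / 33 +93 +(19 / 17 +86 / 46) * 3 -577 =-477.71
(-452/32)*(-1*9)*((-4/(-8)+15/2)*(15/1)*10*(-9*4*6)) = -32950800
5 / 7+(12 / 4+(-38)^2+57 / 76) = 40557 / 28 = 1448.46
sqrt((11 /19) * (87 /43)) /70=sqrt(781869) /57190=0.02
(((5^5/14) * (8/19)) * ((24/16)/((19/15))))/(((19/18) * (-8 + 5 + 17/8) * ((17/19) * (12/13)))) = -43875000/300713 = -145.90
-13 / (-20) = 13 / 20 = 0.65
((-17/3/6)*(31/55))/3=-527/2970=-0.18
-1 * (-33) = 33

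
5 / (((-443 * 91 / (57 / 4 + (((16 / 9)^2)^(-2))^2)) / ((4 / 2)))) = -306231653445 / 86571508301824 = -0.00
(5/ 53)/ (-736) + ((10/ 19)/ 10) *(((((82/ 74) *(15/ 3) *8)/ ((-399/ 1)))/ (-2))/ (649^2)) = -590696097925/ 4608624223918176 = -0.00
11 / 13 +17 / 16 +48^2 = 479629 / 208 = 2305.91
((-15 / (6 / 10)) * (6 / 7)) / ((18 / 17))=-425 / 21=-20.24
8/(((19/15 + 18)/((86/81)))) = 3440/7803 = 0.44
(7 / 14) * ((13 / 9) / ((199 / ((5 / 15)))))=13 / 10746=0.00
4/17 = 0.24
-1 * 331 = -331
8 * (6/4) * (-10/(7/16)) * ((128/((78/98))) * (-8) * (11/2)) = 25231360/13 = 1940873.85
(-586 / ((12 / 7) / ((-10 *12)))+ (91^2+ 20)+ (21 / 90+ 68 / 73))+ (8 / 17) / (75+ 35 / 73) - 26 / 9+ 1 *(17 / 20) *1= 6070439251361 / 123082380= 49320.13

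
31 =31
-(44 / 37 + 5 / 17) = -933 / 629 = -1.48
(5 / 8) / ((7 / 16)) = 10 / 7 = 1.43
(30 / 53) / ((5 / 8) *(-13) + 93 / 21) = -560 / 3657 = -0.15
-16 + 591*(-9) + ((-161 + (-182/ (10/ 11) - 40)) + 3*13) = -28486/ 5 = -5697.20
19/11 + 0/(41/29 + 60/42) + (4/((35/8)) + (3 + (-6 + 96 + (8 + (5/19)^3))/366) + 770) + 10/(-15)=249757793601/322167230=775.24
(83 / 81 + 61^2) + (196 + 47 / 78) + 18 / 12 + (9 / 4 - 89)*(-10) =10082743 / 2106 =4787.63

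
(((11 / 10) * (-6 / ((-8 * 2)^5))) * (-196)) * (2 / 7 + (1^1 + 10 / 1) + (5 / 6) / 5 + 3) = -46739 / 2621440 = -0.02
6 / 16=3 / 8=0.38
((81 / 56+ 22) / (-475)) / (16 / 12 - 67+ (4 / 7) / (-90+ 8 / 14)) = 1232907 / 1640342200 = 0.00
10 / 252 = 5 / 126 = 0.04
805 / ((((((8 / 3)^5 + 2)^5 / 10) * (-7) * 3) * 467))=-162396983476575 / 9495248762661390354249104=-0.00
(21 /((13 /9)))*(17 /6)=1071 /26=41.19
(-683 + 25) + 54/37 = -24292/37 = -656.54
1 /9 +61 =550 /9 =61.11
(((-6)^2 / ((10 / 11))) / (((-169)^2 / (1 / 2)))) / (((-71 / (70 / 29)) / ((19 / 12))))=-4389 / 117614198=-0.00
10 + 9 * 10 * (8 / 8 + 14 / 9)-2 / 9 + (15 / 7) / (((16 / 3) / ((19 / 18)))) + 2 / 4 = 485255 / 2016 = 240.70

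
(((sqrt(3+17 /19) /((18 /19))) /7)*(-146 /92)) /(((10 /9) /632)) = -5767*sqrt(1406) /805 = -268.63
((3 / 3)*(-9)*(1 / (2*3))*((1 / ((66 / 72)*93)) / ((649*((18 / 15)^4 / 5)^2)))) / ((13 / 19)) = -185546875 / 805380630912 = -0.00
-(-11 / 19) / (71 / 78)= 858 / 1349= 0.64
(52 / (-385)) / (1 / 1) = -52 / 385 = -0.14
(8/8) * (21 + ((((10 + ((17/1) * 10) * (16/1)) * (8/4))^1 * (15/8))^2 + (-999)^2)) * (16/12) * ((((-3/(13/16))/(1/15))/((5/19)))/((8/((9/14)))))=-217110686769/91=-2385831722.74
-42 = -42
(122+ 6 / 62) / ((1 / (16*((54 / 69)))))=1528.86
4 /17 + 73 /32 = 1369 /544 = 2.52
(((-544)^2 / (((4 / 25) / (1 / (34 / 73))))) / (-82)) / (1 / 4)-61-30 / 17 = -135064547 / 697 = -193779.84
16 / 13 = 1.23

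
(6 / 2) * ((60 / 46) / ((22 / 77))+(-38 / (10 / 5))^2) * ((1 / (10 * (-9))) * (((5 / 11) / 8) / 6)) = -1051 / 9108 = -0.12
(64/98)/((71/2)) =64/3479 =0.02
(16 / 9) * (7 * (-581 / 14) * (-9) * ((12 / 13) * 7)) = 390432 / 13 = 30033.23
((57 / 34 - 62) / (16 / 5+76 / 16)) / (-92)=10255 / 124338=0.08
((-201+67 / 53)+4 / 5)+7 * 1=-50863 / 265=-191.94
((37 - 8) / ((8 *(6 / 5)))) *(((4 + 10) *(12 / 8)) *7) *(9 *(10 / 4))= 319725 / 32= 9991.41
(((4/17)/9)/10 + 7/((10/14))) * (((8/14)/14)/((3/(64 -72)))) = -119984/112455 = -1.07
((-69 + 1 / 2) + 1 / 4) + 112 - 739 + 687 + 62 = 215 / 4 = 53.75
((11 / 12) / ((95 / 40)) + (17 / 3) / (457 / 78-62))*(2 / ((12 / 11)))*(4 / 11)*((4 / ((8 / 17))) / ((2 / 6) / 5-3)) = -1511810 / 2745633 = -0.55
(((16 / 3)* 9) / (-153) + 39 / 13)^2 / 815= 18769 / 2119815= 0.01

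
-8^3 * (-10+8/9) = 41984/9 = 4664.89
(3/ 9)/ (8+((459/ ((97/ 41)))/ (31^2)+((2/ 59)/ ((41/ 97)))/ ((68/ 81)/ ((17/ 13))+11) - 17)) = -212638883389/ 5608070393220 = -0.04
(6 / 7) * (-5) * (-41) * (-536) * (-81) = 53401680 / 7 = 7628811.43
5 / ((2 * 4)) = 5 / 8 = 0.62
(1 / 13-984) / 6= -12791 / 78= -163.99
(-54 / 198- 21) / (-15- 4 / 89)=1602 / 1133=1.41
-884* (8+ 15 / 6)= -9282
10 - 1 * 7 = 3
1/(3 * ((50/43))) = 43/150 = 0.29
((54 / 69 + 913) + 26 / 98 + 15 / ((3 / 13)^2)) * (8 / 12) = 8085422 / 10143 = 797.14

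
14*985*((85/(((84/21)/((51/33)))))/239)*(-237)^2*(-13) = -7275153515175/5258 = -1383635130.31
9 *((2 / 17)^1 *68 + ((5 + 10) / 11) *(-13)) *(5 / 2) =-4815 / 22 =-218.86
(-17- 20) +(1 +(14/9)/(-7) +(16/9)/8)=-36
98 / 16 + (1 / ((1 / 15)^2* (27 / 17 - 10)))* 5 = -145993 / 1144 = -127.62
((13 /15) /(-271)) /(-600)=13 /2439000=0.00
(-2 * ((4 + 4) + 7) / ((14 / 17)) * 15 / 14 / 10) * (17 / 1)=-13005 / 196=-66.35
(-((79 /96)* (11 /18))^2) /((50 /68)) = -12837737 /37324800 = -0.34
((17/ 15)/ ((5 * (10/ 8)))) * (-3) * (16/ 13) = -1088/ 1625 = -0.67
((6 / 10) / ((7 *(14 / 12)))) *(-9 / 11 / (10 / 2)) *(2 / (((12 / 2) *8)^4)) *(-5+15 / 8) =1 / 70647808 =0.00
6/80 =3/40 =0.08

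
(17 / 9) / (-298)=-17 / 2682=-0.01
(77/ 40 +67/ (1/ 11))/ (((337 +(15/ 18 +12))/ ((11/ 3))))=325127/ 41980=7.74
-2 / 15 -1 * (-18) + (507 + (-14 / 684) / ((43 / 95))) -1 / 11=524.73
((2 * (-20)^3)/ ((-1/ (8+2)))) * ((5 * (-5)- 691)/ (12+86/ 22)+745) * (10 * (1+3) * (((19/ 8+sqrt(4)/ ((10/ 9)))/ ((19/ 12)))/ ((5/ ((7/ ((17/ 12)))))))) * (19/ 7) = 3770695618560/ 119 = 31686517803.03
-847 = -847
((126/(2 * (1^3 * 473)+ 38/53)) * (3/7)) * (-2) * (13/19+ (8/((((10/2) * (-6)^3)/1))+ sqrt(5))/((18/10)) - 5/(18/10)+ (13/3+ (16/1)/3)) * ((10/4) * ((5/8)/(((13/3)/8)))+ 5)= -189844145/27885312 - 162975 * sqrt(5)/326144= -7.93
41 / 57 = 0.72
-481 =-481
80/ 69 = 1.16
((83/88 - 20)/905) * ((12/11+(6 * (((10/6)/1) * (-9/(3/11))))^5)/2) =18048264866769969/438020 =41204202700.26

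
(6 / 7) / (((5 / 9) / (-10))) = -108 / 7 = -15.43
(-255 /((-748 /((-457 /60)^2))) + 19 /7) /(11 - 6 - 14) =-1662583 /665280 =-2.50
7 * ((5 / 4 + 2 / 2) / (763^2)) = 9 / 332668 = 0.00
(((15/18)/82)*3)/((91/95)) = 0.03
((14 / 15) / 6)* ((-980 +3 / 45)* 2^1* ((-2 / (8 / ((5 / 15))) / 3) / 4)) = 102893 / 48600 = 2.12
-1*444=-444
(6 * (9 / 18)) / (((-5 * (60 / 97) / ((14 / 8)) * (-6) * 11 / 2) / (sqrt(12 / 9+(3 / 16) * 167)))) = 679 * sqrt(4701) / 158400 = 0.29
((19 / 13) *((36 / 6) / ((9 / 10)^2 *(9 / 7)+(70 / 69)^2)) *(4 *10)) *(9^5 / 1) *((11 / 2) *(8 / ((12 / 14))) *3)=138195637039152000 / 89709997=1540470869.03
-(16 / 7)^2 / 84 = -64 / 1029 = -0.06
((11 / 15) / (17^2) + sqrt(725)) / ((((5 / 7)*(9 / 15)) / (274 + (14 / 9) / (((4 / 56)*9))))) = 344806 / 210681 + 783650*sqrt(29) / 243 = 17368.24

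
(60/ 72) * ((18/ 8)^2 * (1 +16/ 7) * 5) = 15525/ 224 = 69.31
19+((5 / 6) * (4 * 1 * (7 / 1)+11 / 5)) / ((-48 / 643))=-91621 / 288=-318.13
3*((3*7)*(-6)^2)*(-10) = -22680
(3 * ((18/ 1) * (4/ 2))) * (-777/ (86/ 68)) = -66352.19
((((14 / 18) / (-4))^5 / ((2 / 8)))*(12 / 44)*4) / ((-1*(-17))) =-16807 / 235566144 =-0.00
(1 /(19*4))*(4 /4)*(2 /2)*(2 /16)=1 /608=0.00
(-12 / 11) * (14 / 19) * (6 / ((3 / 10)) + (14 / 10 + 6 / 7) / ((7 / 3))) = -11208 / 665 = -16.85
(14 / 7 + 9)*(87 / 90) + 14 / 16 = 11.51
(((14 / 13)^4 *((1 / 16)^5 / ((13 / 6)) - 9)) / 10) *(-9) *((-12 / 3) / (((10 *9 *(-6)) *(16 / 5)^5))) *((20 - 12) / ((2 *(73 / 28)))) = 42957076427125 / 116412464333062144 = 0.00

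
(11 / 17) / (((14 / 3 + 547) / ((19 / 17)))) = 627 / 478295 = 0.00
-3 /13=-0.23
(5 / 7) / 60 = 1 / 84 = 0.01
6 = 6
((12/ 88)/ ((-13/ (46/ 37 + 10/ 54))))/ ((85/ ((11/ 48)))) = -0.00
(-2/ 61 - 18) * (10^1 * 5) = -55000/ 61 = -901.64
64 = 64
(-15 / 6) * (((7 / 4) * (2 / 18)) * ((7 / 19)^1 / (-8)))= 245 / 10944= 0.02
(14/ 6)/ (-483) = -1/ 207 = -0.00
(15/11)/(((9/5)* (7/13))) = 325/231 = 1.41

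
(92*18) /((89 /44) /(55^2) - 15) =-220413600 /1996411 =-110.40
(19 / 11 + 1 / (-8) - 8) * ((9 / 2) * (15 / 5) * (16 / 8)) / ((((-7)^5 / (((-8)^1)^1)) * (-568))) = 15201 / 105010136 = 0.00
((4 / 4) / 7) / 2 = 1 / 14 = 0.07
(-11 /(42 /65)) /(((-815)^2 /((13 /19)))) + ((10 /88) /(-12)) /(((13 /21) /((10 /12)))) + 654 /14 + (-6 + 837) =10137518986333 /11550075680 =877.70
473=473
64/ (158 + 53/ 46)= 2944/ 7321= 0.40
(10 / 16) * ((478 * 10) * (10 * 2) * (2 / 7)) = 119500 / 7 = 17071.43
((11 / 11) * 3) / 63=1 / 21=0.05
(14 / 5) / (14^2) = 1 / 70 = 0.01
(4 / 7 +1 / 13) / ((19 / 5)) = 295 / 1729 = 0.17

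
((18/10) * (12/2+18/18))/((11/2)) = 126/55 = 2.29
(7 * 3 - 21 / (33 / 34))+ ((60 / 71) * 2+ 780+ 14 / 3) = 1840943 / 2343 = 785.72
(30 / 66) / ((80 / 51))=51 / 176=0.29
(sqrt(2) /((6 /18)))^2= 18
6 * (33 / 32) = 99 / 16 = 6.19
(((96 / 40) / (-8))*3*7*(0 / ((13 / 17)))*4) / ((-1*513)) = 0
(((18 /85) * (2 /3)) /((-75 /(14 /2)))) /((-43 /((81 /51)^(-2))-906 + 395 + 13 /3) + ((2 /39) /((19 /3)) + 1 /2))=705432 /32905369625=0.00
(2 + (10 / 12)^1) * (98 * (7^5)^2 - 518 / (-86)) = 6745320630755 / 86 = 78433960822.73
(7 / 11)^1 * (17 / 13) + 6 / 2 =548 / 143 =3.83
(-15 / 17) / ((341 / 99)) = -135 / 527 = -0.26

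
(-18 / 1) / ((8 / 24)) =-54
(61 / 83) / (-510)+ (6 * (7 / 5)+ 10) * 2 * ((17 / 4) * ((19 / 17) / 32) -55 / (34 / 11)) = -219900107 / 338640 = -649.36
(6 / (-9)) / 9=-2 / 27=-0.07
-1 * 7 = -7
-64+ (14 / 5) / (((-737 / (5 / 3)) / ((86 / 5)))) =-708724 / 11055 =-64.11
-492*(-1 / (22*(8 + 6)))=123 / 77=1.60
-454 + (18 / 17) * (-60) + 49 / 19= -166329 / 323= -514.95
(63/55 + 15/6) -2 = 181/110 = 1.65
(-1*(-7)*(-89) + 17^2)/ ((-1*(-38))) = -167/ 19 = -8.79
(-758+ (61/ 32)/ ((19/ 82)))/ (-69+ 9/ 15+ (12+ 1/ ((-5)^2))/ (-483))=393180975/ 35882032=10.96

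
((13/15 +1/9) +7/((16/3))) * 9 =1649/80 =20.61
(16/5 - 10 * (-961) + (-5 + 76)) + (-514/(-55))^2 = 29558901/3025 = 9771.54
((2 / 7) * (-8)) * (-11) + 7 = 225 / 7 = 32.14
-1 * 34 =-34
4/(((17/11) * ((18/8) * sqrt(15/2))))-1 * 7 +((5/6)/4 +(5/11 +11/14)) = -10259/1848 +176 * sqrt(30)/2295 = -5.13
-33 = -33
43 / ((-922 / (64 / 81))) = -1376 / 37341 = -0.04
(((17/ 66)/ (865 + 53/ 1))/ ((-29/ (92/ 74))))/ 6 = -23/ 11472516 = -0.00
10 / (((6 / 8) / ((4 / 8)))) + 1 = 23 / 3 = 7.67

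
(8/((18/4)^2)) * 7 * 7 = 19.36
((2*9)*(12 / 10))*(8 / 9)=96 / 5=19.20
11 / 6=1.83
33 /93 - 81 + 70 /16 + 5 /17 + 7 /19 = -6056473 /80104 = -75.61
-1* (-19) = 19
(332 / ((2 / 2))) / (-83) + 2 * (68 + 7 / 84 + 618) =8209 / 6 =1368.17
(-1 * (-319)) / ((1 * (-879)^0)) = 319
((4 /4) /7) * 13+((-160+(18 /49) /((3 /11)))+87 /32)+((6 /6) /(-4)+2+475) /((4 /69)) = 12653541 /1568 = 8069.86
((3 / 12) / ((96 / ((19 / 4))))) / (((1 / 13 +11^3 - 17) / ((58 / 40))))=7163 / 524789760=0.00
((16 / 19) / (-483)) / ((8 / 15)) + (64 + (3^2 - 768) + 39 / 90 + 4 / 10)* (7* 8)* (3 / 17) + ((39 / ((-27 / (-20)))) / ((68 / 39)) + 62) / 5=-5338853837 / 780045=-6844.29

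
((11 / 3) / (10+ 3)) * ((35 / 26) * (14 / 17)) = 2695 / 8619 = 0.31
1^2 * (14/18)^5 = 16807/59049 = 0.28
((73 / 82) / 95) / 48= 73 / 373920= 0.00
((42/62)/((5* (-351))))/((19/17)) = -119/344565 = -0.00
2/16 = 0.12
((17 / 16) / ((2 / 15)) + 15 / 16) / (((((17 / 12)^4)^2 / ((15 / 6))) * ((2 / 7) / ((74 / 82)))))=1239808550400 / 286006055081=4.33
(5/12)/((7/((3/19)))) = 5/532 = 0.01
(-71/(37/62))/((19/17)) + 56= -35466/703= -50.45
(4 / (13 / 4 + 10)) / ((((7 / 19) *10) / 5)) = 152 / 371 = 0.41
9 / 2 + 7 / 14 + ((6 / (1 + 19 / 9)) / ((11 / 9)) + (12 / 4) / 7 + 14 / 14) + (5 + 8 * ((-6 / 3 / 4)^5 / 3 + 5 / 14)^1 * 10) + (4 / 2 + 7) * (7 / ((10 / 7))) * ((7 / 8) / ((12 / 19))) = 101.84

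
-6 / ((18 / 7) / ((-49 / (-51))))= -343 / 153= -2.24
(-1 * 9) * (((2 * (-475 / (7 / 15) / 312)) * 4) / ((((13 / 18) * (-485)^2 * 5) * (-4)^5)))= -1539 / 5698993664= -0.00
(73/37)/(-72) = -0.03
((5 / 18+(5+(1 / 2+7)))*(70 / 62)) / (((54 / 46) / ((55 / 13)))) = 5091625 / 97929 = 51.99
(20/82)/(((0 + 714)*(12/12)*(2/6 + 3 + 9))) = 5/180523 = 0.00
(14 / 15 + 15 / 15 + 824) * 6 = 4955.60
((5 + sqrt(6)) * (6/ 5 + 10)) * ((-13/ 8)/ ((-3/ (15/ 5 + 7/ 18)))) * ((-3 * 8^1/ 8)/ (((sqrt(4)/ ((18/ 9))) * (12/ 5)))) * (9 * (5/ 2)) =-138775/ 48 -27755 * sqrt(6)/ 48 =-4307.51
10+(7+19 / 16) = 291 / 16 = 18.19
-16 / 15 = -1.07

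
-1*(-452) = 452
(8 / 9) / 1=8 / 9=0.89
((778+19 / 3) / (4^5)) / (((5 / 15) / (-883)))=-2077699 / 1024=-2029.00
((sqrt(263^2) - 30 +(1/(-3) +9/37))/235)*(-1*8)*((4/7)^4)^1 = -52946944/62630085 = -0.85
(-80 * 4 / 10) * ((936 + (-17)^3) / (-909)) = -127264 / 909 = -140.00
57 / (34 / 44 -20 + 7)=-1254 / 269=-4.66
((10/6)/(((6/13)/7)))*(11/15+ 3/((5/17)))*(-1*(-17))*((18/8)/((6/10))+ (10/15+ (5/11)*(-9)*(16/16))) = 2727361/1782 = 1530.51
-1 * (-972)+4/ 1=976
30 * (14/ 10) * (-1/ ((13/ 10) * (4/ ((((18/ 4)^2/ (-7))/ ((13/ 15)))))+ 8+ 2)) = -127575/ 25643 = -4.98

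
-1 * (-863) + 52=915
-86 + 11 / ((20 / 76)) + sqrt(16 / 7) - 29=-366 / 5 + 4 * sqrt(7) / 7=-71.69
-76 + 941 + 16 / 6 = 2603 / 3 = 867.67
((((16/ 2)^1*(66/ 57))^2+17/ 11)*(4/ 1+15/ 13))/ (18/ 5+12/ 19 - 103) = -116202455/ 25493611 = -4.56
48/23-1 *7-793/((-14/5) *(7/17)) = 1539241/2254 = 682.89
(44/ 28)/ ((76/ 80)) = 220/ 133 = 1.65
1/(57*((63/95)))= 5/189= 0.03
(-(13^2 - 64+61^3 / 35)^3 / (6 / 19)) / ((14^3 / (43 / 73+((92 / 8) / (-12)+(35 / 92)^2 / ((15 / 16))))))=70985700.88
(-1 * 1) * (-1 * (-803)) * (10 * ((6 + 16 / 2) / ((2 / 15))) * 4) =-3372600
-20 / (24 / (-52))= 130 / 3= 43.33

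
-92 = -92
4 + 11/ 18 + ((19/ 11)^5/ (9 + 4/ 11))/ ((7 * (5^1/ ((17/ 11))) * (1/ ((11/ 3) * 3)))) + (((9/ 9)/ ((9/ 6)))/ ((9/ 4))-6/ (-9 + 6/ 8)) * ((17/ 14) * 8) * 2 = 72095209247/ 2850163470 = 25.30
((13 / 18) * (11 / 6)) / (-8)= -143 / 864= -0.17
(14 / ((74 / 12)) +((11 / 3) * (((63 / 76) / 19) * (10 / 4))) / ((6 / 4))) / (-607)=-135541 / 32430796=-0.00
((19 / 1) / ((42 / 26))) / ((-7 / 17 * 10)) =-4199 / 1470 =-2.86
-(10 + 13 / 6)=-73 / 6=-12.17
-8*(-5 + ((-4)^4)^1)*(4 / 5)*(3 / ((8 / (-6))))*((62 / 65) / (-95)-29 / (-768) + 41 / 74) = 76868636799 / 36556000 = 2102.76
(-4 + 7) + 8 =11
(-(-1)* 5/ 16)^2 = 25/ 256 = 0.10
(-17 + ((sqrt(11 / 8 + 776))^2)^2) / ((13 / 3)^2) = 348073857 / 10816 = 32181.38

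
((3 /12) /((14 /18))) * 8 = 18 /7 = 2.57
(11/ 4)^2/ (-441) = -121/ 7056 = -0.02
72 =72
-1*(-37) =37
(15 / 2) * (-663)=-9945 / 2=-4972.50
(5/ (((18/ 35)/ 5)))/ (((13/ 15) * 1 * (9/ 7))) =30625/ 702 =43.63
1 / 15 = 0.07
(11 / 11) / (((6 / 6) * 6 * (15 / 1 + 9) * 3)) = 1 / 432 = 0.00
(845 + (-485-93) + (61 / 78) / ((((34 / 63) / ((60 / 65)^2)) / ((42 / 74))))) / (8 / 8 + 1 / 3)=200.78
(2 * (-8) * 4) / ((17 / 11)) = -704 / 17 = -41.41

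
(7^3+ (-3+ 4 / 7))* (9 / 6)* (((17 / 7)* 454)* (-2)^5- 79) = -885163704 / 49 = -18064565.39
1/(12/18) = 3/2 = 1.50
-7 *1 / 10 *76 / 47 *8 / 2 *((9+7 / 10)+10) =-104804 / 1175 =-89.19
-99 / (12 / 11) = -363 / 4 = -90.75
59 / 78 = 0.76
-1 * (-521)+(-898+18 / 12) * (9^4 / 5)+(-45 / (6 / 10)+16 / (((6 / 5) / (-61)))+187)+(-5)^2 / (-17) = -600050243 / 510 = -1176569.10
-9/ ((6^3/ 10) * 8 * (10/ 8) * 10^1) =-0.00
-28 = -28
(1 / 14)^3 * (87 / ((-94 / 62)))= -2697 / 128968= -0.02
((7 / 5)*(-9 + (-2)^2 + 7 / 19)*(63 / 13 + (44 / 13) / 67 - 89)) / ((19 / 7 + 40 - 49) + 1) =-315871248 / 3061565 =-103.17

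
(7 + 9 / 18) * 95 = 1425 / 2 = 712.50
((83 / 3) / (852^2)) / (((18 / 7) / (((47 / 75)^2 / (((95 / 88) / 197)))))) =2781190643 / 2618358412500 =0.00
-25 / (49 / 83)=-2075 / 49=-42.35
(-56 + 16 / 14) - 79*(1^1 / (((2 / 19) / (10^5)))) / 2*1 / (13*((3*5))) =-52549976 / 273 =-192490.75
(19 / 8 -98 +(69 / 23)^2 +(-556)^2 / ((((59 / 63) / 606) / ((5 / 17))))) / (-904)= -65082.28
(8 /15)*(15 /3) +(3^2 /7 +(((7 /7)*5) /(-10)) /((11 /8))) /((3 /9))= 1255 /231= 5.43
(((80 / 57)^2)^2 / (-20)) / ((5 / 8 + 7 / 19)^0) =-2048000 / 10556001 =-0.19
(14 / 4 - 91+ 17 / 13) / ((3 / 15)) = -11205 / 26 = -430.96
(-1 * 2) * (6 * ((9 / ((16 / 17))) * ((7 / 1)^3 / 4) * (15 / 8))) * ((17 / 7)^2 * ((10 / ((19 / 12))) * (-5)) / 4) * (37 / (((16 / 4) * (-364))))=-5521597875 / 252928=-21830.71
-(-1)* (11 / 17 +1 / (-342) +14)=85141 / 5814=14.64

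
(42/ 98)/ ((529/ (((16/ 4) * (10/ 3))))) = 40/ 3703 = 0.01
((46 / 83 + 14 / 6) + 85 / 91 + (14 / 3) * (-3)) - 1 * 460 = -10653772 / 22659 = -470.18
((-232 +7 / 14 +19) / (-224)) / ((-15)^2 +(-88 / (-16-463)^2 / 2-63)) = 97512425 / 16651890304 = 0.01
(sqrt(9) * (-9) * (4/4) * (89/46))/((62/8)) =-4806/713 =-6.74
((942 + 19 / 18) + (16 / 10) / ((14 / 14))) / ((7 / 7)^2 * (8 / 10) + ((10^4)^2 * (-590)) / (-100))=649 / 405343512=0.00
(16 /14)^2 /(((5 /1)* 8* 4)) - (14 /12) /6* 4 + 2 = 2713 /2205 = 1.23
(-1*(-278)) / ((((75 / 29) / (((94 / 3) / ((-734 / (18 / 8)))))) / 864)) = -81845424 / 9175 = -8920.48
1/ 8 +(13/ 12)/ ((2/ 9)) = 5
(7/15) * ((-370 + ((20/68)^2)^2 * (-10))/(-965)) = 43272628/241793295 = 0.18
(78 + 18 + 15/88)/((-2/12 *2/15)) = -380835/88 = -4327.67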